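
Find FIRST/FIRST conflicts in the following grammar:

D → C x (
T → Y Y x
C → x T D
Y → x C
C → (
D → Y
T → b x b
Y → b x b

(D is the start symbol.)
Yes. D → C x '(' / D → Y on { 'x' }; T → Y Y x / T → b x b on { 'b' }

A FIRST/FIRST conflict occurs when two productions N → α and N → β for the same non-terminal have FIRST(α) ∩ FIRST(β) ≠ ∅ (with ε ∈ FIRST of a nullable right-hand side, so two nullable alternatives also conflict).

FIRST sets of the non-terminals at (or reachable through a nullable prefix from) the front of some alternative:
  FIRST(C) = { '(', 'x' }
  FIRST(Y) = { 'b', 'x' }

Productions for D:
  D → C x (: FIRST = { '(', 'x' }
  D → Y: FIRST = { 'b', 'x' }
Productions for T:
  T → Y Y x: FIRST = { 'b', 'x' }
  T → b x b: FIRST = { 'b' }
Productions for C:
  C → x T D: FIRST = { 'x' }
  C → (: FIRST = { '(' }
Productions for Y:
  Y → x C: FIRST = { 'x' }
  Y → b x b: FIRST = { 'b' }

Conflict for D: D → C x ( and D → Y
  Overlap: { 'x' }
Conflict for T: T → Y Y x and T → b x b
  Overlap: { 'b' }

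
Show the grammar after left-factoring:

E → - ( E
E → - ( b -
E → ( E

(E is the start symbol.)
E → - ( E'
E' → E
E' → b -
E → ( E

Left-factoring transforms A → αβ₁ | αβ₂ into A → αA' and A' → β₁ | β₂
(α is the longest common prefix among the alternatives). Repeat until
no nonterminal has two alternatives with a common prefix.

Round 1: E has alternatives sharing prefix '- ('. Introduce E': E → - ( E'
  Add: E' → E
  Add: E' → b -

No remaining common prefixes — done.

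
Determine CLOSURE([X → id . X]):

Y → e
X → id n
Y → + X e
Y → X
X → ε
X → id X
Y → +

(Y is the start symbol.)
{ [X → . id X], [X → . id n], [X → .], [X → id . X] }

To compute CLOSURE, for each item [A → α.Bβ] where B is a non-terminal, add [B → .γ] for all productions B → γ; repeat for the newly added items until nothing changes.

Start with: [X → id . X]
  [X → id . X] has the dot before X: add [X → . id n], [X → .], [X → . id X]
No further items can be added.

CLOSURE = { [X → . id X], [X → . id n], [X → .], [X → id . X] }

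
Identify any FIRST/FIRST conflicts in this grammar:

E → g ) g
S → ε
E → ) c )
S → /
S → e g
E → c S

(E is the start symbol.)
No FIRST/FIRST conflicts.

A FIRST/FIRST conflict occurs when two productions N → α and N → β for the same non-terminal have FIRST(α) ∩ FIRST(β) ≠ ∅ (with ε ∈ FIRST of a nullable right-hand side, so two nullable alternatives also conflict).

Productions for E:
  E → g ) g: FIRST = { 'g' }
  E → ) c ): FIRST = { ')' }
  E → c S: FIRST = { 'c' }
Productions for S:
  S → ε: FIRST = { ε }
  S → /: FIRST = { '/' }
  S → e g: FIRST = { 'e' }

All alternatives of each non-terminal have pairwise disjoint FIRST sets.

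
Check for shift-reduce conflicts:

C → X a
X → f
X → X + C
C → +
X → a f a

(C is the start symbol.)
A shift-reduce conflict occurs when an LR(0) state has both:
  - a complete (reduce) item [A → α .] (dot at the end), and
  - a shift item [B → β . c γ] (dot before a terminal).

Augment with C' → C and build the canonical LR(0) collection (I0 = CLOSURE({[C' → . C]}), then GOTO on every symbol after a dot until no new states appear). It has 11 states:
  I0: { [C → . +], [C → . X a], [C' → . C], [X → . X + C], [X → . a f a], [X → . f] }  — shift
  I1: { [C → + .] }  — reduce
  I2: { [C' → C .] }  — accept
  I3: { [C → X . a], [X → X . + C] }  — shift
  I4: { [X → a . f a] }  — shift
  I5: { [X → f .] }  — reduce
  I6: { [X → a f . a] }  — shift
  I7: { [X → a f a .] }  — reduce
  I8: { [C → . +], [C → . X a], [X → . X + C], [X → . a f a], [X → . f], [X → X + . C] }  — shift
  I9: { [C → X a .] }  — reduce
  I10: { [X → X + C .] }  — reduce

No state contains both a complete item and a shift item.

Answer: No shift-reduce conflicts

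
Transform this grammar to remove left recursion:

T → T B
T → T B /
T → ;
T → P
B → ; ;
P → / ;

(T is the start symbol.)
T is directly left-recursive. The standard transformation for
  A → A α₁ | ... | A α_m | β₁ | ... | β_n
is
  A  → β₁ A' | ... | β_n A'
  A' → α₁ A' | ... | α_m A' | ε

T → ; becomes T → ; T'
T → P becomes T → P T'
T → T B becomes T' → B T'
T → T B / becomes T' → B / T'
Add T' → ε

Productions for other non-terminals are unchanged:
  B → ; ;
  P → / ;

Resulting grammar:
T → ; T'
T → P T'
T' → B T'
T' → B / T'
T' → ε
B → ; ;
P → / ;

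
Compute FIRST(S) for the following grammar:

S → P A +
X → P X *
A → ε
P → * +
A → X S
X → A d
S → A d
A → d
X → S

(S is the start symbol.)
{ '*', 'd' }

FIRST sets of the other non-terminals involved (by the same procedure, iterated to a fixed point):
  FIRST(P) = { '*' }
  FIRST(A) = { '*', 'd', ε }

From S → P A +:
  - P is a non-terminal: add FIRST(P) \ {ε} = { '*' }
    P is not nullable, so stop
From S → A d:
  - A is a non-terminal: add FIRST(A) \ {ε} = { '*', 'd' }
    A is nullable, so continue to the next symbol
  - d is a terminal: add 'd' and stop

Collecting: FIRST(S) = { '*', 'd' }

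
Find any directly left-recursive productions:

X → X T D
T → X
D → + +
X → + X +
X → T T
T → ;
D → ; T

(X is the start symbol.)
Direct left recursion occurs when N → N α for some non-terminal N (the right-hand side begins with the left-hand side itself).

X → X T D: LEFT RECURSIVE (starts with X)
T → X: starts with X
D → + +: starts with '+'
X → + X +: starts with '+'
X → T T: starts with T
T → ;: starts with ';'
D → ; T: starts with ';'

The grammar has direct left recursion on: X.

Answer: Yes, X is left-recursive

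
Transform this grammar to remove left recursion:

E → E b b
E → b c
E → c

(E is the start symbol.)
E → b c E'
E → c E'
E' → b b E'
E' → ε

E is directly left-recursive. The standard transformation for
  A → A α₁ | ... | A α_m | β₁ | ... | β_n
is
  A  → β₁ A' | ... | β_n A'
  A' → α₁ A' | ... | α_m A' | ε

E → b c becomes E → b c E'
E → c becomes E → c E'
E → E b b becomes E' → b b E'
Add E' → ε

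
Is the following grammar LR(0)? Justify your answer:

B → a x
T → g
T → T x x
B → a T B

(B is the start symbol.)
A grammar is LR(0) if no state in the canonical LR(0) collection has:
  - both a shift item (dot before a terminal) and a complete item (shift-reduce conflict), or
  - two or more complete items (reduce-reduce conflict; the accept item [B' → B .] counts as a complete item here).

Augment with B' → B and build the canonical LR(0) collection (I0 = CLOSURE({[B' → . B]}), then GOTO on every symbol after a dot until no new states appear). It has 9 states:
  I0: { [B → . a T B], [B → . a x], [B' → . B] }  — shift
  I1: { [B' → B .] }  — accept
  I2: { [B → a . T B], [B → a . x], [T → . T x x], [T → . g] }  — shift
  I3: { [B → . a T B], [B → . a x], [B → a T . B], [T → T . x x] }  — shift
  I4: { [T → g .] }  — reduce
  I5: { [B → a x .] }  — reduce
  I6: { [B → a T B .] }  — reduce
  I7: { [T → T x . x] }  — shift
  I8: { [T → T x x .] }  — reduce

Every state is either a pure shift/goto state or contains exactly one complete item and nothing to shift — no conflicts. The grammar is LR(0).

Answer: Yes, the grammar is LR(0)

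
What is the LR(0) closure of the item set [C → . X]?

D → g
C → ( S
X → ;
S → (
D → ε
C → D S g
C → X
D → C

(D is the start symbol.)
To compute CLOSURE, for each item [A → α.Bβ] where B is a non-terminal, add [B → .γ] for all productions B → γ; repeat for the newly added items until nothing changes.

Start with: [C → . X]
  [C → . X] has the dot before X: add [X → . ;]
No further items can be added.

CLOSURE = { [C → . X], [X → . ;] }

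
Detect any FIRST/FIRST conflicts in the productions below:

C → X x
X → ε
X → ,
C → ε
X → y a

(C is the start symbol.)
No FIRST/FIRST conflicts.

A FIRST/FIRST conflict occurs when two productions N → α and N → β for the same non-terminal have FIRST(α) ∩ FIRST(β) ≠ ∅ (with ε ∈ FIRST of a nullable right-hand side, so two nullable alternatives also conflict).

FIRST sets of the non-terminals at (or reachable through a nullable prefix from) the front of some alternative:
  FIRST(X) = { ',', 'y', ε }

Productions for C:
  C → X x: FIRST = { ',', 'x', 'y' }
  C → ε: FIRST = { ε }
Productions for X:
  X → ε: FIRST = { ε }
  X → ,: FIRST = { ',' }
  X → y a: FIRST = { 'y' }

All alternatives of each non-terminal have pairwise disjoint FIRST sets.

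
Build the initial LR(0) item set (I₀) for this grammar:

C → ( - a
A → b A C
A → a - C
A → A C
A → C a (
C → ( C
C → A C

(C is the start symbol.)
First, augment the grammar with C' → C
I₀ = CLOSURE({ [C' → . C] }):
  [C' → . C] has the dot before C: add [C → . ( - a], [C → . ( C], [C → . A C]
  [C → . A C] has the dot before A: add [A → . b A C], [A → . a - C], [A → . A C], [A → . C a (]
No further items can be added.

I₀ = { [A → . A C], [A → . C a (], [A → . a - C], [A → . b A C], [C → . ( - a], [C → . ( C], [C → . A C], [C' → . C] }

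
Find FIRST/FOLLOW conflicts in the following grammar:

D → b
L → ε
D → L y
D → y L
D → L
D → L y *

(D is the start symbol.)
Nullable non-terminals: D, L.
FIRST sets used below: FIRST(L) = { ε }

D: nullable alternative(s) D → L; FOLLOW(D) = { $ }
  D → b: FIRST \ {ε} = { 'b' } — disjoint from FOLLOW(D)
  D → L y: FIRST \ {ε} = { 'y' } — disjoint from FOLLOW(D)
  D → y L: FIRST \ {ε} = { 'y' } — disjoint from FOLLOW(D)
  D → L: FIRST \ {ε} = { } — this is the only nullable alternative, skip
  D → L y *: FIRST \ {ε} = { 'y' } — disjoint from FOLLOW(D)
L has a nullable alternative but only one production, so nothing to check.

No FIRST/FOLLOW conflicts found.

Answer: No FIRST/FOLLOW conflicts.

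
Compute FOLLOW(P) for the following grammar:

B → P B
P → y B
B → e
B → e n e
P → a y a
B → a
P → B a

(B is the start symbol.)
{ 'a', 'e', 'y' }

To compute FOLLOW(P), find every occurrence of P on a right-hand side N → α P β: add FIRST(β) \ {ε}, and if β is empty or nullable also add FOLLOW(N). Iterate to a fixed point.

In B → P B: P is followed by B, add FIRST(B) \ {ε} = { 'a', 'e', 'y' }

Taking the union: FOLLOW(P) = { 'a', 'e', 'y' }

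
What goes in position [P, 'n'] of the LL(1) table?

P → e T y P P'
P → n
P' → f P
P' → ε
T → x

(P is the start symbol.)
To find M[P, 'n'], we find productions for P where 'n' is in the predict set (PREDICT(N → α) = (FIRST(α) \ {ε}) ∪ (FOLLOW(N) if α ⇒* ε)).

P → e T y P P': PREDICT = { 'e' }
P → n: PREDICT = { 'n' }
  'n' is in predict set, so this production goes in M[P, 'n']

M[P, 'n'] = P → n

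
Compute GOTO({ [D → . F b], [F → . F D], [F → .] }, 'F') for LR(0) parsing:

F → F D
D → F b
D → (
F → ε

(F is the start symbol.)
{ [D → . (], [D → . F b], [D → F . b], [F → . F D], [F → .], [F → F . D] }

GOTO(I, 'F') = CLOSURE({ [A → αX.β] : [A → α.Xβ] ∈ I, X = 'F' })

Items with dot before 'F', with the dot advanced:
  [D → . F b] → [D → F . b]
  [F → . F D] → [F → F . D]
Closure of the advanced items:
  [F → F . D] has the dot before D: add [D → . F b], [D → . (]
  [D → . F b] has the dot before F: add [F → . F D], [F → .]

GOTO = { [D → . (], [D → . F b], [D → F . b], [F → . F D], [F → .], [F → F . D] }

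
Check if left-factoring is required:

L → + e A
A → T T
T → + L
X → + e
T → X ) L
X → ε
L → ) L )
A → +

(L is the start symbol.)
Left-factoring is needed when two productions for the same non-terminal
share a common prefix on the right-hand side.

Productions for L:
  L → + e A
  L → ) L )
Productions for A:
  A → T T
  A → +
Productions for T:
  T → + L
  T → X ) L
Productions for X:
  X → + e
  X → ε

No common prefixes found.

Answer: No, left-factoring is not needed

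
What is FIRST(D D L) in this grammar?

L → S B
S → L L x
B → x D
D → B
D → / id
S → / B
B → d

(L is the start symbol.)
{ '/', 'd', 'x' }

FIRST sets of the non-terminals involved (from the grammar, by fixed-point iteration):
  FIRST(D) = { '/', 'd', 'x' }

To compute FIRST(D D L), process the symbols left to right:
Symbol D is a non-terminal. Add FIRST(D) \ {ε} = { '/', 'd', 'x' }
D is not nullable (ε ∉ FIRST(D)), so stop here.
FIRST(D D L) = { '/', 'd', 'x' }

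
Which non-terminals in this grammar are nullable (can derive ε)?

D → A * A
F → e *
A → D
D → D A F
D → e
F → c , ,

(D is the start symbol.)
A non-terminal is nullable if it can derive ε (the empty string): either it has an ε-production, or it has a production whose right-hand side consists entirely of nullable non-terminals.

There are no ε-productions, so no non-terminal can derive ε.
No non-terminals are nullable.

Answer: None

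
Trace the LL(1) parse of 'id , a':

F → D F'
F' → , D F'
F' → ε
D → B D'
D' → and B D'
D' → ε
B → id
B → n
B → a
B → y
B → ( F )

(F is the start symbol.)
Stack is shown with the top on the left.

Stack       Input     Action
----------------------------
F $         id , a $  output F → D F'
D F' $      id , a $  output D → B D'
B D' F' $   id , a $  output B → id
id D' F' $  id , a $  match 'id'
D' F' $     , a $     output D' → ε
F' $        , a $     output F' → , D F'
, D F' $    , a $     match ','
D F' $      a $       output D → B D'
B D' F' $   a $       output B → a
a D' F' $   a $       match 'a'
D' F' $     $         output D' → ε
F' $        $         output F' → ε
$           $         accept

The string is accepted.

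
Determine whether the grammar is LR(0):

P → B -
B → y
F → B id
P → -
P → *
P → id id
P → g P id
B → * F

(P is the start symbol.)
Augment with P' → P and build the canonical LR(0) collection (I0 = CLOSURE({[P' → . P]}), then GOTO on every symbol after a dot until no new states appear). It has 16 states:
  I0: { [B → . * F], [B → . y], [P → . *], [P → . -], [P → . B -], [P → . g P id], [P → . id id], [P' → . P] }  — shift
  I1: { [B → * . F], [B → . * F], [B → . y], [F → . B id], [P → * .] }  — shift, reduce
  I2: { [P → - .] }  — reduce
  I3: { [P → B . -] }  — shift
  I4: { [P' → P .] }  — accept
  I5: { [B → . * F], [B → . y], [P → . *], [P → . -], [P → . B -], [P → . g P id], [P → . id id], [P → g . P id] }  — shift
  I6: { [P → id . id] }  — shift
  I7: { [B → y .] }  — reduce
  I8: { [P → id id .] }  — reduce
  I9: { [P → g P . id] }  — shift
  I10: { [P → g P id .] }  — reduce
  I11: { [P → B - .] }  — reduce
  I12: { [B → * . F], [B → . * F], [B → . y], [F → . B id] }  — shift
  I13: { [F → B . id] }  — shift
  I14: { [B → * F .] }  — reduce
  I15: { [F → B id .] }  — reduce

Conflict in state I1:
  Shift-reduce conflict between [P → * .] and [B → . * F]
So the grammar is NOT LR(0).

Answer: No. Shift-reduce conflict between [P → * .] and [B → . * F]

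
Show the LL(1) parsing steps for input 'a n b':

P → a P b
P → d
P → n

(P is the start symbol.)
LL(1) parsing maintains a stack (initially the start symbol over $) and the input. At each step: if the stack top is a terminal, match it against the current input token; if it is a non-terminal N, replace it with the RHS of M[N, lookahead] (the unique production whose predict set contains the lookahead).

Stack is shown with the top on the left.

Stack    Input    Action
------------------------
P $      a n b $  output P → a P b
a P b $  a n b $  match 'a'
P b $    n b $    output P → n
n b $    n b $    match 'n'
b $      b $      match 'b'
$        $        accept

The string is accepted.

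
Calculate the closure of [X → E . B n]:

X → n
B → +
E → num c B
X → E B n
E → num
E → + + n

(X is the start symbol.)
Start with: [X → E . B n]
  [X → E . B n] has the dot before B: add [B → . +]
No further items can be added.

CLOSURE = { [B → . +], [X → E . B n] }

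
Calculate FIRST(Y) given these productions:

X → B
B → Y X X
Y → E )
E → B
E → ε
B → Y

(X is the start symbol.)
To compute FIRST(Y), examine every production with Y on the left-hand side, reading each right-hand side left to right until a non-nullable symbol is reached.

FIRST sets of the other non-terminals involved (by the same procedure, iterated to a fixed point):
  FIRST(E) = { ')', ε }

From Y → E ):
  - E is a non-terminal: add FIRST(E) \ {ε} = { ')' }
    E is nullable, so continue to the next symbol
  - ')' is a terminal: add ')' and stop

Collecting: FIRST(Y) = { ')' }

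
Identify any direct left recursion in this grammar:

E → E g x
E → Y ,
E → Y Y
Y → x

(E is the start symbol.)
E → E g x: LEFT RECURSIVE (starts with E)
E → Y ,: starts with Y
E → Y Y: starts with Y
Y → x: starts with x

The grammar has direct left recursion on: E.

Answer: Yes, E is left-recursive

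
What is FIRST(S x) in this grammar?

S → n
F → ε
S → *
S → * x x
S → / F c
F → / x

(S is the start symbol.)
FIRST sets of the non-terminals involved (from the grammar, by fixed-point iteration):
  FIRST(S) = { '*', '/', 'n' }

To compute FIRST(S x), process the symbols left to right:
Symbol S is a non-terminal. Add FIRST(S) \ {ε} = { '*', '/', 'n' }
S is not nullable (ε ∉ FIRST(S)), so stop here.
FIRST(S x) = { '*', '/', 'n' }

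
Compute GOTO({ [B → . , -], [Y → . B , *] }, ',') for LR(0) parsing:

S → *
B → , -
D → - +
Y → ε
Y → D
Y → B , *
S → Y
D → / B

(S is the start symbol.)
GOTO(I, ',') = CLOSURE({ [A → αX.β] : [A → α.Xβ] ∈ I, X = ',' })

Items with dot before ',', with the dot advanced:
  [B → . , -] → [B → , . -]
Closure adds nothing (no advanced item has the dot before a non-terminal).

GOTO = { [B → , . -] }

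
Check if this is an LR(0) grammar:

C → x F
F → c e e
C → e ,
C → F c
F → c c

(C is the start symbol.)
A grammar is LR(0) if no state in the canonical LR(0) collection has:
  - both a shift item (dot before a terminal) and a complete item (shift-reduce conflict), or
  - two or more complete items (reduce-reduce conflict; the accept item [C' → C .] counts as a complete item here).

Augment with C' → C and build the canonical LR(0) collection (I0 = CLOSURE({[C' → . C]}), then GOTO on every symbol after a dot until no new states appear). It has 12 states:
  I0: { [C → . F c], [C → . e ,], [C → . x F], [C' → . C], [F → . c c], [F → . c e e] }  — shift
  I1: { [C' → C .] }  — accept
  I2: { [C → F . c] }  — shift
  I3: { [F → c . c], [F → c . e e] }  — shift
  I4: { [C → e . ,] }  — shift
  I5: { [C → x . F], [F → . c c], [F → . c e e] }  — shift
  I6: { [C → x F .] }  — reduce
  I7: { [C → e , .] }  — reduce
  I8: { [F → c c .] }  — reduce
  I9: { [F → c e . e] }  — shift
  I10: { [F → c e e .] }  — reduce
  I11: { [C → F c .] }  — reduce

Every state is either a pure shift/goto state or contains exactly one complete item and nothing to shift — no conflicts. The grammar is LR(0).

Answer: Yes, the grammar is LR(0)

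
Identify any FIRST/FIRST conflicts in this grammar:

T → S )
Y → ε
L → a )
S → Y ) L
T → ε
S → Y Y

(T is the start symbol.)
A FIRST/FIRST conflict occurs when two productions N → α and N → β for the same non-terminal have FIRST(α) ∩ FIRST(β) ≠ ∅ (with ε ∈ FIRST of a nullable right-hand side, so two nullable alternatives also conflict).

FIRST sets of the non-terminals at (or reachable through a nullable prefix from) the front of some alternative:
  FIRST(S) = { ')', ε }
  FIRST(Y) = { ε }

Productions for T:
  T → S ): FIRST = { ')' }
  T → ε: FIRST = { ε }
Productions for S:
  S → Y ) L: FIRST = { ')' }
  S → Y Y: FIRST = { ε }
Y, L have only one production, so no FIRST/FIRST conflict is possible there.

All alternatives of each non-terminal have pairwise disjoint FIRST sets.

Answer: No FIRST/FIRST conflicts.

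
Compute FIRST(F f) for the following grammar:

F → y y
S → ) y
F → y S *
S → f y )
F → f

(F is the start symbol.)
FIRST sets of the non-terminals involved (from the grammar, by fixed-point iteration):
  FIRST(F) = { 'f', 'y' }

To compute FIRST(F f), process the symbols left to right:
Symbol F is a non-terminal. Add FIRST(F) \ {ε} = { 'f', 'y' }
F is not nullable (ε ∉ FIRST(F)), so stop here.
FIRST(F f) = { 'f', 'y' }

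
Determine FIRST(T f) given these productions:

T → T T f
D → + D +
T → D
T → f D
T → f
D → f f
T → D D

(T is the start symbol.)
FIRST sets of the non-terminals involved (from the grammar, by fixed-point iteration):
  FIRST(T) = { '+', 'f' }

To compute FIRST(T f), process the symbols left to right:
Symbol T is a non-terminal. Add FIRST(T) \ {ε} = { '+', 'f' }
T is not nullable (ε ∉ FIRST(T)), so stop here.
FIRST(T f) = { '+', 'f' }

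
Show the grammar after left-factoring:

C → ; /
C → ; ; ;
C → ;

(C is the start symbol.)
Left-factoring transforms A → αβ₁ | αβ₂ into A → αA' and A' → β₁ | β₂
(α is the longest common prefix among the alternatives). Repeat until
no nonterminal has two alternatives with a common prefix.

Round 1: C has alternatives sharing prefix ';'. Introduce C': C → ; C'
  Add: C' → /
  Add: C' → ; ;
  Add: C' → ε

No remaining common prefixes — done.

Resulting grammar:
C → ; C'
C' → /
C' → ; ;
C' → ε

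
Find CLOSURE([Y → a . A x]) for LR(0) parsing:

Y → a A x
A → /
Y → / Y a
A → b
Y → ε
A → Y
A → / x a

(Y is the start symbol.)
{ [A → . / x a], [A → . /], [A → . Y], [A → . b], [Y → . / Y a], [Y → . a A x], [Y → .], [Y → a . A x] }

To compute CLOSURE, for each item [A → α.Bβ] where B is a non-terminal, add [B → .γ] for all productions B → γ; repeat for the newly added items until nothing changes.

Start with: [Y → a . A x]
  [Y → a . A x] has the dot before A: add [A → . /], [A → . b], [A → . Y], [A → . / x a]
  [A → . Y] has the dot before Y: add [Y → . a A x], [Y → . / Y a], [Y → .]
No further items can be added.

CLOSURE = { [A → . / x a], [A → . /], [A → . Y], [A → . b], [Y → . / Y a], [Y → . a A x], [Y → .], [Y → a . A x] }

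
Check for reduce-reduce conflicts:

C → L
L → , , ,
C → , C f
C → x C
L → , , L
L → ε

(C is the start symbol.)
A reduce-reduce conflict occurs when an LR(0) state has two complete items [A → α .] and [B → β .] — both call for a reduction, and with no lookahead the parser cannot choose between them.

Augment with C' → C and build the canonical LR(0) collection (I0 = CLOSURE({[C' → . C]}), then GOTO on every symbol after a dot until no new states appear). It has 11 states:
  I0: { [C → . , C f], [C → . L], [C → . x C], [C' → . C], [L → . , , ,], [L → . , , L], [L → .] }  — shift, reduce
  I1: { [C → , . C f], [C → . , C f], [C → . L], [C → . x C], [L → , . , ,], [L → , . , L], [L → . , , ,], [L → . , , L], [L → .] }  — shift, reduce
  I2: { [C' → C .] }  — accept
  I3: { [C → L .] }  — reduce
  I4: { [C → . , C f], [C → . L], [C → . x C], [C → x . C], [L → . , , ,], [L → . , , L], [L → .] }  — shift, reduce
  I5: { [C → x C .] }  — reduce
  I6: { [C → , . C f], [C → . , C f], [C → . L], [C → . x C], [L → , , . ,], [L → , , . L], [L → , . , ,], [L → , . , L], [L → . , , ,], [L → . , , L], [L → .] }  — shift, reduce
  I7: { [C → , C . f] }  — shift
  I8: { [C → , C f .] }  — reduce
  I9: { [C → , . C f], [C → . , C f], [C → . L], [C → . x C], [L → , , , .], [L → , , . ,], [L → , , . L], [L → , . , ,], [L → , . , L], [L → . , , ,], [L → . , , L], [L → .] }  — shift, 2 reduces
  I10: { [C → L .], [L → , , L .] }  — 2 reduces

I9 contains complete items [L → .], [L → , , , .] — reduce-reduce conflict.
I10 contains complete items [C → L .], [L → , , L .] — reduce-reduce conflict.

Answer: Yes — I9: [L → .] vs [L → , , , .]; I10: [C → L .] vs [L → , , L .]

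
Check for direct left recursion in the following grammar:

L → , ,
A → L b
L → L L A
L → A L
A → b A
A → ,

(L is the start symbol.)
L → , ,: starts with ','
A → L b: starts with L
L → L L A: LEFT RECURSIVE (starts with L)
L → A L: starts with A
A → b A: starts with b
A → ,: starts with ','

The grammar has direct left recursion on: L.

Answer: Yes, L is left-recursive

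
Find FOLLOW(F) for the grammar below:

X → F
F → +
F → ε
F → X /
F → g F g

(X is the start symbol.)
In X → F: F is at the end, add FOLLOW(X)
In F → g F g: F is followed by g, add FIRST(g) \ {ε} = { 'g' }

The FOLLOW sets referred to above (computed the same way, to a fixed point):
  FOLLOW(X) = { $, '/' }

Taking the union: FOLLOW(F) = { $, '/', 'g' }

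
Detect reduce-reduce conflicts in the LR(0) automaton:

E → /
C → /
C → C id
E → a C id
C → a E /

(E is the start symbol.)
Augment with E' → E and build the canonical LR(0) collection (I0 = CLOSURE({[E' → . E]}), then GOTO on every symbol after a dot until no new states appear). It has 10 states:
  I0: { [E → . /], [E → . a C id], [E' → . E] }  — shift
  I1: { [E → / .] }  — reduce
  I2: { [E' → E .] }  — accept
  I3: { [C → . /], [C → . C id], [C → . a E /], [E → a . C id] }  — shift
  I4: { [C → / .] }  — reduce
  I5: { [C → C . id], [E → a C . id] }  — shift
  I6: { [C → a . E /], [E → . /], [E → . a C id] }  — shift
  I7: { [C → a E . /] }  — shift
  I8: { [C → a E / .] }  — reduce
  I9: { [C → C id .], [E → a C id .] }  — 2 reduces

I9 contains complete items [C → C id .], [E → a C id .] — reduce-reduce conflict.

Answer: Yes — I9: [C → C id .] vs [E → a C id .]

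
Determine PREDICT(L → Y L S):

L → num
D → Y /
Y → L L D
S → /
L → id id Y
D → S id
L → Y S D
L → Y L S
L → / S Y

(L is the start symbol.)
{ '/', 'id', 'num' }

PREDICT(L → Y L S) = (FIRST(RHS) \ {ε}) ∪ (FOLLOW(L) if ε ∈ FIRST(RHS), i.e. RHS ⇒* ε)
FIRST(Y) = { '/', 'id', 'num' }
FIRST(Y L S) = { '/', 'id', 'num' }
ε ∉ FIRST(Y L S), so FOLLOW(L) is not added.
PREDICT(L → Y L S) = { '/', 'id', 'num' }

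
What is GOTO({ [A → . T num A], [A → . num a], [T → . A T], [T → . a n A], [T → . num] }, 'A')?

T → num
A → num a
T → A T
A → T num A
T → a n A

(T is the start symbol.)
{ [A → . T num A], [A → . num a], [T → . A T], [T → . a n A], [T → . num], [T → A . T] }

GOTO(I, 'A') = CLOSURE({ [A → αX.β] : [A → α.Xβ] ∈ I, X = 'A' })

Items with dot before 'A', with the dot advanced:
  [T → . A T] → [T → A . T]
Closure of the advanced items:
  [T → A . T] has the dot before T: add [T → . num], [T → . A T], [T → . a n A]
  [T → . A T] has the dot before A: add [A → . num a], [A → . T num A]

GOTO = { [A → . T num A], [A → . num a], [T → . A T], [T → . a n A], [T → . num], [T → A . T] }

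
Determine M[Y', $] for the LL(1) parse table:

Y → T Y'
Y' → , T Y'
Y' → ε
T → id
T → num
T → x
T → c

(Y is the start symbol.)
Y' → ε

To find M[Y', $], we find productions for Y' where $ is in the predict set (PREDICT(N → α) = (FIRST(α) \ {ε}) ∪ (FOLLOW(N) if α ⇒* ε)).

Relevant sets:
  FOLLOW(Y') = { $ }

Y' → , T Y': PREDICT = { ',' }
Y' → ε: PREDICT = { $ }
  $ is in predict set, so this production goes in M[Y', $]

M[Y', $] = Y' → ε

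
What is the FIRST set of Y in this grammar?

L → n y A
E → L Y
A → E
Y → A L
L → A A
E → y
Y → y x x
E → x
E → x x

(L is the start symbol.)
To compute FIRST(Y), examine every production with Y on the left-hand side, reading each right-hand side left to right until a non-nullable symbol is reached.

FIRST sets of the other non-terminals involved (by the same procedure, iterated to a fixed point):
  FIRST(A) = { 'n', 'x', 'y' }

From Y → A L:
  - A is a non-terminal: add FIRST(A) \ {ε} = { 'n', 'x', 'y' }
    A is not nullable, so stop
From Y → y x x:
  - y is a terminal: add 'y' and stop

Collecting: FIRST(Y) = { 'n', 'x', 'y' }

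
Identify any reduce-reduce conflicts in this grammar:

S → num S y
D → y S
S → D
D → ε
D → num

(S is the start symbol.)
A reduce-reduce conflict occurs when an LR(0) state has two complete items [A → α .] and [B → β .] — both call for a reduction, and with no lookahead the parser cannot choose between them.

Augment with S' → S and build the canonical LR(0) collection (I0 = CLOSURE({[S' → . S]}), then GOTO on every symbol after a dot until no new states appear). It has 8 states:
  I0: { [D → . num], [D → . y S], [D → .], [S → . D], [S → . num S y], [S' → . S] }  — shift, reduce
  I1: { [S → D .] }  — reduce
  I2: { [S' → S .] }  — accept
  I3: { [D → . num], [D → . y S], [D → .], [D → num .], [S → . D], [S → . num S y], [S → num . S y] }  — shift, 2 reduces
  I4: { [D → . num], [D → . y S], [D → .], [D → y . S], [S → . D], [S → . num S y] }  — shift, reduce
  I5: { [D → y S .] }  — reduce
  I6: { [S → num S . y] }  — shift
  I7: { [S → num S y .] }  — reduce

I3 contains complete items [D → .], [D → num .] — reduce-reduce conflict.

Answer: Yes — I3: [D → .] vs [D → num .]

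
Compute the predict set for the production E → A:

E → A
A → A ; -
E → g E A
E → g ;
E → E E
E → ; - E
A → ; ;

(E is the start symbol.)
{ ';' }

PREDICT(E → A) = (FIRST(RHS) \ {ε}) ∪ (FOLLOW(E) if ε ∈ FIRST(RHS), i.e. RHS ⇒* ε)
FIRST(A) = { ';' }
FIRST(A) = { ';' }
ε ∉ FIRST(A), so FOLLOW(E) is not added.
PREDICT(E → A) = { ';' }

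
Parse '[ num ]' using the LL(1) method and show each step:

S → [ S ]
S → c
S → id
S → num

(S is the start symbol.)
LL(1) parsing maintains a stack (initially the start symbol over $) and the input. At each step: if the stack top is a terminal, match it against the current input token; if it is a non-terminal N, replace it with the RHS of M[N, lookahead] (the unique production whose predict set contains the lookahead).

Stack is shown with the top on the left.

Stack    Input      Action
--------------------------
S $      [ num ] $  output S → [ S ]
[ S ] $  [ num ] $  match '['
S ] $    num ] $    output S → num
num ] $  num ] $    match 'num'
] $      ] $        match ']'
$        $          accept

The string is accepted.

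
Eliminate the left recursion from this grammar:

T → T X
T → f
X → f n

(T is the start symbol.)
T → f T'
T' → X T'
T' → ε
X → f n

T is directly left-recursive. The standard transformation for
  A → A α₁ | ... | A α_m | β₁ | ... | β_n
is
  A  → β₁ A' | ... | β_n A'
  A' → α₁ A' | ... | α_m A' | ε

T → f becomes T → f T'
T → T X becomes T' → X T'
Add T' → ε

Productions for other non-terminals are unchanged:
  X → f n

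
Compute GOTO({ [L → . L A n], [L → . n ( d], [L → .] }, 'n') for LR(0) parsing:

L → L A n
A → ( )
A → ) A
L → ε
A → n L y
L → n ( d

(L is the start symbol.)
GOTO(I, 'n') = CLOSURE({ [A → αX.β] : [A → α.Xβ] ∈ I, X = 'n' })

Items with dot before 'n', with the dot advanced:
  [L → . n ( d] → [L → n . ( d]
Closure adds nothing (no advanced item has the dot before a non-terminal).

GOTO = { [L → n . ( d] }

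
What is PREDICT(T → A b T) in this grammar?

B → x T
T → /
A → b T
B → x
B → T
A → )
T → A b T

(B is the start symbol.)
PREDICT(T → A b T) = (FIRST(RHS) \ {ε}) ∪ (FOLLOW(T) if ε ∈ FIRST(RHS), i.e. RHS ⇒* ε)
FIRST(A) = { ')', 'b' }
FIRST(A b T) = { ')', 'b' }
ε ∉ FIRST(A b T), so FOLLOW(T) is not added.
PREDICT(T → A b T) = { ')', 'b' }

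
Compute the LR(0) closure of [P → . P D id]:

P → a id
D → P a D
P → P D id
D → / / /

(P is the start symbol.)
Start with: [P → . P D id]
  [P → . P D id] has the dot before P: add [P → . a id]
No further items can be added.

CLOSURE = { [P → . P D id], [P → . a id] }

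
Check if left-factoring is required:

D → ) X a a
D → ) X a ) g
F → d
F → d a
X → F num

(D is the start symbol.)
Yes, D has productions with common prefix ') X a'; F has productions with common prefix 'd'

Left-factoring is needed when two productions for the same non-terminal
share a common prefix on the right-hand side.

Productions for D:
  D → ) X a a
  D → ) X a ) g
Productions for F:
  F → d
  F → d a

Found common prefix ') X a' in productions for D
Found common prefix 'd' in productions for F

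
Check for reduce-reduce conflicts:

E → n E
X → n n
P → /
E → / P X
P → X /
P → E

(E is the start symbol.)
No reduce-reduce conflicts

A reduce-reduce conflict occurs when an LR(0) state has two complete items [A → α .] and [B → β .] — both call for a reduction, and with no lookahead the parser cannot choose between them.

Augment with E' → E and build the canonical LR(0) collection (I0 = CLOSURE({[E' → . E]}), then GOTO on every symbol after a dot until no new states appear). It has 15 states:
  I0: { [E → . / P X], [E → . n E], [E' → . E] }  — shift
  I1: { [E → . / P X], [E → . n E], [E → / . P X], [P → . /], [P → . E], [P → . X /], [X → . n n] }  — shift
  I2: { [E' → E .] }  — accept
  I3: { [E → . / P X], [E → . n E], [E → n . E] }  — shift
  I4: { [E → n E .] }  — reduce
  I5: { [E → . / P X], [E → . n E], [E → / . P X], [P → . /], [P → . E], [P → . X /], [P → / .], [X → . n n] }  — shift, reduce
  I6: { [P → E .] }  — reduce
  I7: { [E → / P . X], [X → . n n] }  — shift
  I8: { [P → X . /] }  — shift
  I9: { [E → . / P X], [E → . n E], [E → n . E], [X → n . n] }  — shift
  I10: { [E → . / P X], [E → . n E], [E → n . E], [X → n n .] }  — shift, reduce
  I11: { [P → X / .] }  — reduce
  I12: { [E → / P X .] }  — reduce
  I13: { [X → n . n] }  — shift
  I14: { [X → n n .] }  — reduce

No state contains more than one complete item.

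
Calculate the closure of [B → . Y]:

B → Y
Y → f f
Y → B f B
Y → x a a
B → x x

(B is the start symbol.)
{ [B → . Y], [B → . x x], [Y → . B f B], [Y → . f f], [Y → . x a a] }

To compute CLOSURE, for each item [A → α.Bβ] where B is a non-terminal, add [B → .γ] for all productions B → γ; repeat for the newly added items until nothing changes.

Start with: [B → . Y]
  [B → . Y] has the dot before Y: add [Y → . f f], [Y → . B f B], [Y → . x a a]
  [Y → . B f B] has the dot before B: add [B → . x x]
No further items can be added.

CLOSURE = { [B → . Y], [B → . x x], [Y → . B f B], [Y → . f f], [Y → . x a a] }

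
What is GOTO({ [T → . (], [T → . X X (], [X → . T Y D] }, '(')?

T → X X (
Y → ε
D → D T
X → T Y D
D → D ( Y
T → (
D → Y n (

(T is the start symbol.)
GOTO(I, '(') = CLOSURE({ [A → αX.β] : [A → α.Xβ] ∈ I, X = '(' })

Items with dot before '(', with the dot advanced:
  [T → . (] → [T → ( .]
Closure adds nothing (no advanced item has the dot before a non-terminal).

GOTO = { [T → ( .] }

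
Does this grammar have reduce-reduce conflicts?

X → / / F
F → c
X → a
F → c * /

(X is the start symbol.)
A reduce-reduce conflict occurs when an LR(0) state has two complete items [A → α .] and [B → β .] — both call for a reduction, and with no lookahead the parser cannot choose between them.

Augment with X' → X and build the canonical LR(0) collection (I0 = CLOSURE({[X' → . X]}), then GOTO on every symbol after a dot until no new states appear). It has 9 states:
  I0: { [X → . / / F], [X → . a], [X' → . X] }  — shift
  I1: { [X → / . / F] }  — shift
  I2: { [X' → X .] }  — accept
  I3: { [X → a .] }  — reduce
  I4: { [F → . c * /], [F → . c], [X → / / . F] }  — shift
  I5: { [X → / / F .] }  — reduce
  I6: { [F → c . * /], [F → c .] }  — shift, reduce
  I7: { [F → c * . /] }  — shift
  I8: { [F → c * / .] }  — reduce

No state contains more than one complete item.

Answer: No reduce-reduce conflicts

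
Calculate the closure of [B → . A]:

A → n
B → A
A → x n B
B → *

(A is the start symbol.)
Start with: [B → . A]
  [B → . A] has the dot before A: add [A → . n], [A → . x n B]
No further items can be added.

CLOSURE = { [A → . n], [A → . x n B], [B → . A] }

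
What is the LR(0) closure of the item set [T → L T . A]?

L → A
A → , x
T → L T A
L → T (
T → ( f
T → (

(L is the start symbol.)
To compute CLOSURE, for each item [A → α.Bβ] where B is a non-terminal, add [B → .γ] for all productions B → γ; repeat for the newly added items until nothing changes.

Start with: [T → L T . A]
  [T → L T . A] has the dot before A: add [A → . , x]
No further items can be added.

CLOSURE = { [A → . , x], [T → L T . A] }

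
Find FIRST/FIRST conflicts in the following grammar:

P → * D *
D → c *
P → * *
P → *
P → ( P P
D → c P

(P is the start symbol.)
A FIRST/FIRST conflict occurs when two productions N → α and N → β for the same non-terminal have FIRST(α) ∩ FIRST(β) ≠ ∅ (with ε ∈ FIRST of a nullable right-hand side, so two nullable alternatives also conflict).

Productions for P:
  P → * D *: FIRST = { '*' }
  P → * *: FIRST = { '*' }
  P → *: FIRST = { '*' }
  P → ( P P: FIRST = { '(' }
Productions for D:
  D → c *: FIRST = { 'c' }
  D → c P: FIRST = { 'c' }

Conflict for P: P → * D * and P → * *
  Overlap: { '*' }
Conflict for P: P → * D * and P → *
  Overlap: { '*' }
Conflict for P: P → * * and P → *
  Overlap: { '*' }
Conflict for D: D → c * and D → c P
  Overlap: { 'c' }

Answer: Yes. P → '*' D '*' / P → '*' '*' on { '*' }; P → '*' D '*' / P → '*' on { '*' }; P → '*' '*' / P → '*' on { '*' }; D → c '*' / D → c P on { 'c' }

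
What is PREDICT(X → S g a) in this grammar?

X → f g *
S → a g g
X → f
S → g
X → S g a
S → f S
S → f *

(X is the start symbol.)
PREDICT(X → S g a) = (FIRST(RHS) \ {ε}) ∪ (FOLLOW(X) if ε ∈ FIRST(RHS), i.e. RHS ⇒* ε)
FIRST(S) = { 'a', 'f', 'g' }
FIRST(S g a) = { 'a', 'f', 'g' }
ε ∉ FIRST(S g a), so FOLLOW(X) is not added.
PREDICT(X → S g a) = { 'a', 'f', 'g' }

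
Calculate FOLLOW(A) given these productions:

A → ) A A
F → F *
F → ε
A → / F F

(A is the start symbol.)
{ $, ')', '/' }

A is the start symbol, so $ ∈ FOLLOW(A).
In A → ) A A: A is followed by A, add FIRST(A) \ {ε} = { ')', '/' }
In A → ) A A: A is at the end; this adds FOLLOW(A) to itself — nothing new

Taking the union: FOLLOW(A) = { $, ')', '/' }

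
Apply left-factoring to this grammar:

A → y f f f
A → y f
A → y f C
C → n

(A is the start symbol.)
Left-factoring transforms A → αβ₁ | αβ₂ into A → αA' and A' → β₁ | β₂
(α is the longest common prefix among the alternatives). Repeat until
no nonterminal has two alternatives with a common prefix.

Round 1: A has alternatives sharing prefix 'y f'. Introduce A': A → y f A'
  Add: A' → f f
  Add: A' → ε
  Add: A' → C

No remaining common prefixes — done.

Resulting grammar:
A → y f A'
A' → f f
A' → ε
A' → C
C → n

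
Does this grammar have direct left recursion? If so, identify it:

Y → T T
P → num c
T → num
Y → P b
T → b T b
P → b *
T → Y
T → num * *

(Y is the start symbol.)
Y → T T: starts with T
P → num c: starts with num
T → num: starts with num
Y → P b: starts with P
T → b T b: starts with b
P → b *: starts with b
T → Y: starts with Y
T → num * *: starts with num

No direct left recursion found.

Answer: No direct left recursion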